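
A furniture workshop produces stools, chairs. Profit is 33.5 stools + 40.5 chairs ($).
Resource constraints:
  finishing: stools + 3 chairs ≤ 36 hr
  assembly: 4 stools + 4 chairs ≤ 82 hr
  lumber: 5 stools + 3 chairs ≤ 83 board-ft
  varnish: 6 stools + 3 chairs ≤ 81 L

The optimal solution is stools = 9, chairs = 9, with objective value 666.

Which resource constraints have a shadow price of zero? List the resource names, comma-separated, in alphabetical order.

assembly, lumber

finishing: 36/36 (binding)
assembly: 72/82 (slack 10)
lumber: 72/83 (slack 11)
varnish: 81/81 (binding)
By complementary slackness, a constraint with positive slack has shadow price 0 → assembly, lumber.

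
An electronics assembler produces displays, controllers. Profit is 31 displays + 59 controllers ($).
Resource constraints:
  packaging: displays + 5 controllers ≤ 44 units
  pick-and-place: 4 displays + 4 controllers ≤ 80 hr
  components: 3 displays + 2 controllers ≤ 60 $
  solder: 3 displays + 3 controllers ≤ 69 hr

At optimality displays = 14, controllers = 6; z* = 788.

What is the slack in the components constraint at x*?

components used = 3·14 + 2·6 = 54; slack = 60 − 54 = 6.

6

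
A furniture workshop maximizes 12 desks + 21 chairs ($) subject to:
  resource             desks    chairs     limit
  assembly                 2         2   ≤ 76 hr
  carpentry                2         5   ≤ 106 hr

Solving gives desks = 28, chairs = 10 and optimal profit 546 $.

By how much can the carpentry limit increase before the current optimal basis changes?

Binding constraints: assembly, carpentry. The basis is B = [[2,2],[2,5]] with det 6.
Per unit increase in carpentry, x* moves by d = (-0.3333, 0.3333).
The basis stays optimal until desks reaches 0; allowable increase = 84 hr.

84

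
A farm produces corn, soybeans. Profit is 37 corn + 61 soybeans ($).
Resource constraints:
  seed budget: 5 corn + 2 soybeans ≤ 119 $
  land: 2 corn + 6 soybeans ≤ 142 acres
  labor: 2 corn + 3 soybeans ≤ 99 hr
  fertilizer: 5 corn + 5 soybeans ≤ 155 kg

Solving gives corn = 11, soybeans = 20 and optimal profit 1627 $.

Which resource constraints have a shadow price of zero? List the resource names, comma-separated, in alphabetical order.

labor, seed budget

seed budget: 95/119 (slack 24)
land: 142/142 (binding)
labor: 82/99 (slack 17)
fertilizer: 155/155 (binding)
By complementary slackness, a constraint with positive slack has shadow price 0 → labor, seed budget.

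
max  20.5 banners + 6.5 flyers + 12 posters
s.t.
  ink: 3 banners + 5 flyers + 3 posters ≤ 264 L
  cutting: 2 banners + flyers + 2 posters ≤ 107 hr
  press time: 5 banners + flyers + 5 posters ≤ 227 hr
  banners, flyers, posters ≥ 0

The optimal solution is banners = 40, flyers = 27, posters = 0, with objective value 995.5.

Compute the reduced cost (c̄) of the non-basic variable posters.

Check each constraint at x*: ink 255/264 (slack 9); cutting 107/107 (tight); press time 227/227 (tight).
Since ink is not tight, its dual is 0.
The binding rows give the dual system: 2·y_cutting + 5·y_press time = 20.5 and 1·y_cutting + 1·y_press time = 6.5.
Solving: y_cutting = 4, y_press time = 2.5.
Reduced cost of posters: c₃ − yᵀa₃ = 12 − (4·2 + 2.5·5) = 12 − 20.5 = -8.5.

-8.5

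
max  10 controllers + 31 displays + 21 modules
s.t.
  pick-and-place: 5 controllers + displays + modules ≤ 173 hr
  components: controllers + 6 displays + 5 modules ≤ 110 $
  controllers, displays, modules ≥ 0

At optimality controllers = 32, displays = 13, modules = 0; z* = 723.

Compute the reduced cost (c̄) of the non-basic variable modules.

Both pick-and-place and components are binding at x*.
From A_Bᵀ y = c: 5·y_pick-and-place + 1·y_components = 10; 1·y_pick-and-place + 6·y_components = 31.
→ y_pick-and-place = 1 and y_components = 5.
Reduced cost of modules: c₃ − yᵀa₃ = 21 − (1·1 + 5·5) = 21 − 26 = -5.

-5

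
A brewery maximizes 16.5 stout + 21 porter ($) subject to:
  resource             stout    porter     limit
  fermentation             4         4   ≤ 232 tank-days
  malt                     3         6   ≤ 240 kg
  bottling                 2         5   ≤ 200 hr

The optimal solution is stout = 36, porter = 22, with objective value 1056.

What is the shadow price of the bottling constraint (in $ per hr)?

Binding: fermentation and malt. Non-binding: bottling (18 unused).
By complementary slackness, y = 0 for the non-binding constraint.
From A_Bᵀ y = c: 4·y_fermentation + 3·y_malt = 16.5; 4·y_fermentation + 6·y_malt = 21.
Solving: y_fermentation = 3, y_malt = 1.5.
Shadow price of bottling = 0.

0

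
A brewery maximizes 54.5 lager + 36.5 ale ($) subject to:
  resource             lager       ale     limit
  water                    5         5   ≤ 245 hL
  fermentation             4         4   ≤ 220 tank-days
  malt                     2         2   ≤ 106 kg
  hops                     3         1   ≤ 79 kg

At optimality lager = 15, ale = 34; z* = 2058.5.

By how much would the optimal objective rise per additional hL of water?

Binding: water and hops. Non-binding: fermentation (24 unused), malt (8 unused).
Since fermentation, malt are not tight, their duals are 0.
The binding rows give the dual system: 5·y_water + 3·y_hops = 54.5 and 5·y_water + 1·y_hops = 36.5.
→ y_water = 5.5 and y_hops = 9.
Shadow price of water = 5.5.

5.5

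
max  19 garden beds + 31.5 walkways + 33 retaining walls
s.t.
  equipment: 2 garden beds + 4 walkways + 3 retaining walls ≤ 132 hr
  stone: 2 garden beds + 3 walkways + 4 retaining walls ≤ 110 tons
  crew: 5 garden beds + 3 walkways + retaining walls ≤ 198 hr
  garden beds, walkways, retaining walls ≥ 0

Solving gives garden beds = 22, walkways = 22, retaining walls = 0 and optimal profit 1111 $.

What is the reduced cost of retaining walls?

-2

Check each constraint at x*: equipment 132/132 (tight); stone 110/110 (tight); crew 176/198 (slack 22).
By complementary slackness, y = 0 for the non-binding constraint.
The binding rows give the dual system: 2·y_equipment + 2·y_stone = 19 and 4·y_equipment + 3·y_stone = 31.5.
This yields shadow prices y_equipment = 3, y_stone = 6.5.
Reduced cost of retaining walls: c₃ − yᵀa₃ = 33 − (3·3 + 6.5·4) = 33 − 35 = -2.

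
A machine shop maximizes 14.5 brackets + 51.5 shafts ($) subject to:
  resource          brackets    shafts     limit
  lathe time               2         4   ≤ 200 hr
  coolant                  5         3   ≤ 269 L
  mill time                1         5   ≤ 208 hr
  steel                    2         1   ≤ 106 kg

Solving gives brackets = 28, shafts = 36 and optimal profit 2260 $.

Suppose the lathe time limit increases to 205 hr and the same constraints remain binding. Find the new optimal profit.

Binding: lathe time and mill time. Non-binding: coolant (21 unused), steel (14 unused).
Since coolant, steel are not tight, their duals are 0.
The binding rows give the dual system: 2·y_lathe time + 1·y_mill time = 14.5 and 4·y_lathe time + 5·y_mill time = 51.5.
Solving: y_lathe time = 3.5, y_mill time = 7.5.
Δz = y_lathe time·Δb = 3.5 × (5) = 17.5, so new z* = 2260 + 17.5 = 2277.5.

2277.5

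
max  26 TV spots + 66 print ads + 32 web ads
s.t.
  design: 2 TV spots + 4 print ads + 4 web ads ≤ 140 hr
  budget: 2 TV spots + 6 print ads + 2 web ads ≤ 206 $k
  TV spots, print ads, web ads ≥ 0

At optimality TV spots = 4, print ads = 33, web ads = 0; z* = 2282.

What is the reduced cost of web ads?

-6

Both design and budget are binding at x*.
The binding rows give the dual system: 2·y_design + 2·y_budget = 26 and 4·y_design + 6·y_budget = 66.
This yields shadow prices y_design = 6, y_budget = 7.
Reduced cost of web ads: c₃ − yᵀa₃ = 32 − (6·4 + 7·2) = 32 − 38 = -6.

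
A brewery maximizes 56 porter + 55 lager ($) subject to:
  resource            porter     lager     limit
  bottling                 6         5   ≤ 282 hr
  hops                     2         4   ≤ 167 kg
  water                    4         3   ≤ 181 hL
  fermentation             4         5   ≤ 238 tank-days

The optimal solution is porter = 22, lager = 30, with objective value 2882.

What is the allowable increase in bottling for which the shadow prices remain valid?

Binding constraints: bottling, fermentation. The basis is B = [[6,5],[4,5]] with det 10.
Per unit increase in bottling, x* moves by d = (0.5, -0.4).
The basis stays optimal until water becomes binding; allowable increase = 3.75 hr.

3.75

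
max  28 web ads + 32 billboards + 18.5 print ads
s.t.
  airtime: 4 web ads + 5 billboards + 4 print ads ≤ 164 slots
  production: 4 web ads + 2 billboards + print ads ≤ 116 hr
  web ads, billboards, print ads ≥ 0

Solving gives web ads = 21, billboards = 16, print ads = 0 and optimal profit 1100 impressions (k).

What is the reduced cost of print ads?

-6.5

At the optimum: airtime uses 164 of 164 (binding); production uses 116 of 116 (binding).
The binding rows give the dual system: 4·y_airtime + 4·y_production = 28 and 5·y_airtime + 2·y_production = 32.
This yields shadow prices y_airtime = 6, y_production = 1.
Reduced cost of print ads: c₃ − yᵀa₃ = 18.5 − (6·4 + 1·1) = 18.5 − 25 = -6.5.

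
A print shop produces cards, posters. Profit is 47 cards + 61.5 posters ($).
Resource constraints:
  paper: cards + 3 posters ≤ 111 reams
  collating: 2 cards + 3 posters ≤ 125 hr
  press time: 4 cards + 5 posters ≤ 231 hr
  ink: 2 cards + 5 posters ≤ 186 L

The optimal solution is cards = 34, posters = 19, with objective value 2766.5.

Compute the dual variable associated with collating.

Check each constraint at x*: paper 91/111 (slack 20); collating 125/125 (tight); press time 231/231 (tight); ink 163/186 (slack 23).
Since paper, ink are not tight, their duals are 0.
From A_Bᵀ y = c: 2·y_collating + 4·y_press time = 47; 3·y_collating + 5·y_press time = 61.5.
Solving: y_collating = 5.5, y_press time = 9.
Shadow price of collating = 5.5.

5.5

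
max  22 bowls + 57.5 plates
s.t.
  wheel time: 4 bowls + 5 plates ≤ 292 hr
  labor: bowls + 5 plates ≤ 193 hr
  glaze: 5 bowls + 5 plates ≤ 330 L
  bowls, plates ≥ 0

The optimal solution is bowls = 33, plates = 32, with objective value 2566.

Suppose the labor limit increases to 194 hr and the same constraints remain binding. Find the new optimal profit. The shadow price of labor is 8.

Δb = 1, so new z* = 2566 + (8)·(1) = 2566 + 8 = 2574.

2574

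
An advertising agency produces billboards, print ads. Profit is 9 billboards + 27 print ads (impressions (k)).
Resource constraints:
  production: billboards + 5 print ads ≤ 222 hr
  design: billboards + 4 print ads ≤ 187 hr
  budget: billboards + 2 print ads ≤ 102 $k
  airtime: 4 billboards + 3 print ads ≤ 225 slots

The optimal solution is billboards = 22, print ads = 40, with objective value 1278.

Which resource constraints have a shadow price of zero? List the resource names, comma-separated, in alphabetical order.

production: 222/222 (binding)
design: 182/187 (slack 5)
budget: 102/102 (binding)
airtime: 208/225 (slack 17)
By complementary slackness, a constraint with positive slack has shadow price 0 → airtime, design.

airtime, design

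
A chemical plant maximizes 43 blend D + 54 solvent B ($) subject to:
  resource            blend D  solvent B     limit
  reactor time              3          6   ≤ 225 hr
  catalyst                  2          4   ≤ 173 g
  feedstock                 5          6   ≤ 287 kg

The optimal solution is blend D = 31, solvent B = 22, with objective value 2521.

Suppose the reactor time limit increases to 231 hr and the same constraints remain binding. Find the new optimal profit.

At the optimum: reactor time uses 225 of 225 (binding); catalyst uses 150 of 173 (slack = 23); feedstock uses 287 of 287 (binding).
Slack constraints have shadow price 0 (complementary slackness).
From A_Bᵀ y = c: 3·y_reactor time + 5·y_feedstock = 43; 6·y_reactor time + 6·y_feedstock = 54.
→ y_reactor time = 1 and y_feedstock = 8.
Δz = y_reactor time·Δb = 1 × (6) = 6, so new z* = 2521 + 6 = 2527.

2527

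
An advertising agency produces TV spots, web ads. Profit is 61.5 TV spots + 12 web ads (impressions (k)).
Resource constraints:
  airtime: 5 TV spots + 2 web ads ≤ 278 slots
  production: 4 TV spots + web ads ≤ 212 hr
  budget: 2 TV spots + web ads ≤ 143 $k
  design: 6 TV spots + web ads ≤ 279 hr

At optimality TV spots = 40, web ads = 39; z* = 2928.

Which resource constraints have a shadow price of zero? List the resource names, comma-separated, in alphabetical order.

airtime: 278/278 (binding)
production: 199/212 (slack 13)
budget: 119/143 (slack 24)
design: 279/279 (binding)
By complementary slackness, a constraint with positive slack has shadow price 0 → budget, production.

budget, production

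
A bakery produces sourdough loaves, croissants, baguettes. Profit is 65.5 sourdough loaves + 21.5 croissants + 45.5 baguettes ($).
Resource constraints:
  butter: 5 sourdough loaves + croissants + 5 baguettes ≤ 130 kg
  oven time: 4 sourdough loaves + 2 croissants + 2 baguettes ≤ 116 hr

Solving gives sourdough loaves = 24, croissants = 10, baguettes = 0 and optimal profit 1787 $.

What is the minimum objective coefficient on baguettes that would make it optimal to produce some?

51.5

At the optimum: butter uses 130 of 130 (binding); oven time uses 116 of 116 (binding).
From A_Bᵀ y = c: 5·y_butter + 4·y_oven time = 65.5; 1·y_butter + 2·y_oven time = 21.5.
This yields shadow prices y_butter = 7.5, y_oven time = 7.
baguettes enters the basis when its profit ≥ yᵀa₃ = 7.5·5 + 7·2 = 51.5.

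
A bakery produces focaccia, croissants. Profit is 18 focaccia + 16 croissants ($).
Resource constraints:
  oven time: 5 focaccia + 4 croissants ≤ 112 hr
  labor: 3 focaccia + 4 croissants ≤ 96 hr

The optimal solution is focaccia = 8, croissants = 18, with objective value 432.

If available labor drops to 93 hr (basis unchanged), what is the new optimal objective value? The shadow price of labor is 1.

Δb = -3, so new z* = 432 + (1)·(-3) = 432 − 3 = 429.

429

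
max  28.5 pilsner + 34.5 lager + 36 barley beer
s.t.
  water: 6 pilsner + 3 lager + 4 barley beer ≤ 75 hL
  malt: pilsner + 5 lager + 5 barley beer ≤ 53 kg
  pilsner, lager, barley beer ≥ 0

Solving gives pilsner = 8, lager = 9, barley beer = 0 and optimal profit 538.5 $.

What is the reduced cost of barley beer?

Check each constraint at x*: water 75/75 (tight); malt 53/53 (tight).
From A_Bᵀ y = c: 6·y_water + 1·y_malt = 28.5; 3·y_water + 5·y_malt = 34.5.
Solving: y_water = 4, y_malt = 4.5.
Reduced cost of barley beer: c₃ − yᵀa₃ = 36 − (4·4 + 4.5·5) = 36 − 38.5 = -2.5.

-2.5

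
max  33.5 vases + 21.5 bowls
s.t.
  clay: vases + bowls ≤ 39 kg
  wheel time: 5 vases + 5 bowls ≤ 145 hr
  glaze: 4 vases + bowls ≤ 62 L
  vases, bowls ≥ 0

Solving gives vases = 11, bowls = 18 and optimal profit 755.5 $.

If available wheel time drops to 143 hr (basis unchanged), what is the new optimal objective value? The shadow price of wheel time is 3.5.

748.5

Δb = -2, so new z* = 755.5 + (3.5)·(-2) = 755.5 − 7 = 748.5.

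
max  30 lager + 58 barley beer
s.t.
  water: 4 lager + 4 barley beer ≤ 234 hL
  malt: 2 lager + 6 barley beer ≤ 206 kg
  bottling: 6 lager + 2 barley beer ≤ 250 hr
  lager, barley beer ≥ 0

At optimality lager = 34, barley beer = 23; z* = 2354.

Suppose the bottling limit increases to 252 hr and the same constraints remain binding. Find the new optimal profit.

Binding: malt and bottling. Non-binding: water (6 unused).
By complementary slackness, y = 0 for the non-binding constraint.
From A_Bᵀ y = c: 2·y_malt + 6·y_bottling = 30; 6·y_malt + 2·y_bottling = 58.
This yields shadow prices y_malt = 9, y_bottling = 2.
Δz = y_bottling·Δb = 2 × (2) = 4, so new z* = 2354 + 4 = 2358.

2358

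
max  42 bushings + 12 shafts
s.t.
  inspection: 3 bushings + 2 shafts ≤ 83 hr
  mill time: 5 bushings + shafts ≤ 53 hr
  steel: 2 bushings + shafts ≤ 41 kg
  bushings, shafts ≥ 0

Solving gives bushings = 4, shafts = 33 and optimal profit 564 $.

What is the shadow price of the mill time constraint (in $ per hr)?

6

At the optimum: inspection uses 78 of 83 (slack = 5); mill time uses 53 of 53 (binding); steel uses 41 of 41 (binding).
Since inspection is not tight, its dual is 0.
Dual feasibility on the basic columns requires 5·y_mill time + 2·y_steel = 42, 1·y_mill time + 1·y_steel = 12.
→ y_mill time = 6 and y_steel = 6.
Shadow price of mill time = 6.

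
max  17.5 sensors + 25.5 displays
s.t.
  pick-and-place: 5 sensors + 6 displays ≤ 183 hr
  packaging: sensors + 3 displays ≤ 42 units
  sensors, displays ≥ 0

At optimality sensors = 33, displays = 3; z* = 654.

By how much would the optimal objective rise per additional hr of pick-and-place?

At the optimum: pick-and-place uses 183 of 183 (binding); packaging uses 42 of 42 (binding).
From A_Bᵀ y = c: 5·y_pick-and-place + 1·y_packaging = 17.5; 6·y_pick-and-place + 3·y_packaging = 25.5.
Solving: y_pick-and-place = 3, y_packaging = 2.5.
Shadow price of pick-and-place = 3.

3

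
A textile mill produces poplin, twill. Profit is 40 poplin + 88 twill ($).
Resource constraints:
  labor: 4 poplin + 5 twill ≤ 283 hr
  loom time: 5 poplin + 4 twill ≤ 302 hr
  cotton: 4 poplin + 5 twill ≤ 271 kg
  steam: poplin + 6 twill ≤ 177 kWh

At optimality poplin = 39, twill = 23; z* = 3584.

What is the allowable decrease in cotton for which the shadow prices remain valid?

Binding constraints: cotton, steam. The basis is B = [[4,5],[1,6]] with det 19.
Per unit decrease in cotton, x* moves by d = (-0.3158, 0.0526).
The basis stays optimal until poplin reaches 0; allowable decrease = 123.5 kg.

123.5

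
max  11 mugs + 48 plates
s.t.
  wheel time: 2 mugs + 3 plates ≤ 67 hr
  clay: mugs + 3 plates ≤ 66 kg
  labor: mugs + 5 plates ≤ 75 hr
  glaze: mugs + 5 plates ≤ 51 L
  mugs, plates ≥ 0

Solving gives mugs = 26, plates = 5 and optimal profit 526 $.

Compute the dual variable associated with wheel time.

1

At the optimum: wheel time uses 67 of 67 (binding); clay uses 41 of 66 (slack = 25); labor uses 51 of 75 (slack = 24); glaze uses 51 of 51 (binding).
By complementary slackness, y = 0 for the non-binding constraints.
Dual feasibility on the basic columns requires 2·y_wheel time + 1·y_glaze = 11, 3·y_wheel time + 5·y_glaze = 48.
→ y_wheel time = 1 and y_glaze = 9.
Shadow price of wheel time = 1.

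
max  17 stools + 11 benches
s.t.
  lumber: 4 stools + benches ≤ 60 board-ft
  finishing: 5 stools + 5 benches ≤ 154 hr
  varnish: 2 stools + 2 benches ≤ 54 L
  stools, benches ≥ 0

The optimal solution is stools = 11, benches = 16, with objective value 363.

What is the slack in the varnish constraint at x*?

varnish used = 2·11 + 2·16 = 54; slack = 54 − 54 = 0.

0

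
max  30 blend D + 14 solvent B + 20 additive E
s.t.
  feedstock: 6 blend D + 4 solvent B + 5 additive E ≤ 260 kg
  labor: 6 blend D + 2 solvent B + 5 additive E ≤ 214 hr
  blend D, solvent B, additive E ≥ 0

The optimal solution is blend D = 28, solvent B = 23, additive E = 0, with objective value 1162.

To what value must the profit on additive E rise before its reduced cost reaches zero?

25

Both feedstock and labor are binding at x*.
From A_Bᵀ y = c: 6·y_feedstock + 6·y_labor = 30; 4·y_feedstock + 2·y_labor = 14.
Solving: y_feedstock = 2, y_labor = 3.
additive E enters the basis when its profit ≥ yᵀa₃ = 2·5 + 3·5 = 25.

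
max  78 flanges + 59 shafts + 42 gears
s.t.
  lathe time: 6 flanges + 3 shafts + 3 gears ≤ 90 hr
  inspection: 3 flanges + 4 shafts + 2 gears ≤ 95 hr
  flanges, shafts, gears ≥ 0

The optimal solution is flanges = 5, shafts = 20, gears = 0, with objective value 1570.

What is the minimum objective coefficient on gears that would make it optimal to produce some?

Check each constraint at x*: lathe time 90/90 (tight); inspection 95/95 (tight).
From A_Bᵀ y = c: 6·y_lathe time + 3·y_inspection = 78; 3·y_lathe time + 4·y_inspection = 59.
This yields shadow prices y_lathe time = 9, y_inspection = 8.
gears enters the basis when its profit ≥ yᵀa₃ = 9·3 + 8·2 = 43.

43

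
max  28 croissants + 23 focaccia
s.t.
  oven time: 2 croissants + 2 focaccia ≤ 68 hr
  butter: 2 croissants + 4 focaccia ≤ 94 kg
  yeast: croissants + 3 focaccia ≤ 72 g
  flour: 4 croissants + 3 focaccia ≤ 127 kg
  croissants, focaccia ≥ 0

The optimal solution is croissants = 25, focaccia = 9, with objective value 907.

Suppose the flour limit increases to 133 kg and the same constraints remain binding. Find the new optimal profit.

937

Binding: oven time and flour. Non-binding: butter (8 unused), yeast (20 unused).
Since butter, yeast are not tight, their duals are 0.
The binding rows give the dual system: 2·y_oven time + 4·y_flour = 28 and 2·y_oven time + 3·y_flour = 23.
→ y_oven time = 4 and y_flour = 5.
Δz = y_flour·Δb = 5 × (6) = 30, so new z* = 907 + 30 = 937.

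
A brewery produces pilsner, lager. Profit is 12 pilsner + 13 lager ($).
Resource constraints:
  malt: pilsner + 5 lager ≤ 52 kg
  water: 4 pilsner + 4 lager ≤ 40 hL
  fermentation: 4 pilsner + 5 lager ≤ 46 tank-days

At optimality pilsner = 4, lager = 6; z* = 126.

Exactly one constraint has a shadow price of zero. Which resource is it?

malt: 34/52 (slack 18)
water: 40/40 (binding)
fermentation: 46/46 (binding)
By complementary slackness, a constraint with positive slack has shadow price 0 → malt.

malt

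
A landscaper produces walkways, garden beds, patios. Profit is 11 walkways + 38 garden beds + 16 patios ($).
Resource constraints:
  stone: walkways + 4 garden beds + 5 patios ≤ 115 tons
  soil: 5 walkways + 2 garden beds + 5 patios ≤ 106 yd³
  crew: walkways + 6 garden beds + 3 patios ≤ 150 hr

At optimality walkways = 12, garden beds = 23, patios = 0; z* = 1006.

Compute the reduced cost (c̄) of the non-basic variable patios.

-7

Binding: soil and crew. Non-binding: stone (11 unused).
By complementary slackness, y = 0 for the non-binding constraint.
Dual feasibility on the basic columns requires 5·y_soil + 1·y_crew = 11, 2·y_soil + 6·y_crew = 38.
→ y_soil = 1 and y_crew = 6.
Reduced cost of patios: c₃ − yᵀa₃ = 16 − (1·5 + 6·3) = 16 − 23 = -7.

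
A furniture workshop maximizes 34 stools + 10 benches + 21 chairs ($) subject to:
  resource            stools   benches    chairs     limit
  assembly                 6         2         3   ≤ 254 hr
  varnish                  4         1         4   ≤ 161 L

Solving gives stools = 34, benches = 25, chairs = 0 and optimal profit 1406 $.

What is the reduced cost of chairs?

Both assembly and varnish are binding at x*.
From A_Bᵀ y = c: 6·y_assembly + 4·y_varnish = 34; 2·y_assembly + 1·y_varnish = 10.
→ y_assembly = 3 and y_varnish = 4.
Reduced cost of chairs: c₃ − yᵀa₃ = 21 − (3·3 + 4·4) = 21 − 25 = -4.

-4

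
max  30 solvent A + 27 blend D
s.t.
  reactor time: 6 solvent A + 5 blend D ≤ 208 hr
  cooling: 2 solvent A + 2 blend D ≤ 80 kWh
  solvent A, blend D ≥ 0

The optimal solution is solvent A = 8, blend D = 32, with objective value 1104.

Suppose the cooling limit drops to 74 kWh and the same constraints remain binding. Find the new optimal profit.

1068

Check each constraint at x*: reactor time 208/208 (tight); cooling 80/80 (tight).
Dual feasibility on the basic columns requires 6·y_reactor time + 2·y_cooling = 30, 5·y_reactor time + 2·y_cooling = 27.
→ y_reactor time = 3 and y_cooling = 6.
Δz = y_cooling·Δb = 6 × (-6) = -36, so new z* = 1104 − 36 = 1068.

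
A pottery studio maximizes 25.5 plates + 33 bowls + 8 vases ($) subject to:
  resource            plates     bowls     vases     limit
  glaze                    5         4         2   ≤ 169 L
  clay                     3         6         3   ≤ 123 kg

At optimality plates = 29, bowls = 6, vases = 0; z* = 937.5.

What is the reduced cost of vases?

Check each constraint at x*: glaze 169/169 (tight); clay 123/123 (tight).
Dual feasibility on the basic columns requires 5·y_glaze + 3·y_clay = 25.5, 4·y_glaze + 6·y_clay = 33.
This yields shadow prices y_glaze = 3, y_clay = 3.5.
Reduced cost of vases: c₃ − yᵀa₃ = 8 − (3·2 + 3.5·3) = 8 − 16.5 = -8.5.

-8.5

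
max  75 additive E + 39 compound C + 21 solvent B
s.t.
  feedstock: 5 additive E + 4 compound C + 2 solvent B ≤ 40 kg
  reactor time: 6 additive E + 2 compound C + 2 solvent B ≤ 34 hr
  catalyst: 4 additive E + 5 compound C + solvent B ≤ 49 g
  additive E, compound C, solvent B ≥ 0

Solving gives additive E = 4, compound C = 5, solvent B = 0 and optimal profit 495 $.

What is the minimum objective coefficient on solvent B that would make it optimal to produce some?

At the optimum: feedstock uses 40 of 40 (binding); reactor time uses 34 of 34 (binding); catalyst uses 41 of 49 (slack = 8).
By complementary slackness, y = 0 for the non-binding constraint.
From A_Bᵀ y = c: 5·y_feedstock + 6·y_reactor time = 75; 4·y_feedstock + 2·y_reactor time = 39.
This yields shadow prices y_feedstock = 6, y_reactor time = 7.5.
solvent B enters the basis when its profit ≥ yᵀa₃ = 6·2 + 7.5·2 = 27.

27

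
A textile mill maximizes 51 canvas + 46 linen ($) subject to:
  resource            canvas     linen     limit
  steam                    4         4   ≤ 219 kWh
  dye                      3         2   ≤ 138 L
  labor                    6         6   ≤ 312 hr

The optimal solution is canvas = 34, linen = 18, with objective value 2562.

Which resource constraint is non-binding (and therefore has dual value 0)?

steam

steam: 208/219 (slack 11)
dye: 138/138 (binding)
labor: 312/312 (binding)
By complementary slackness, a constraint with positive slack has shadow price 0 → steam.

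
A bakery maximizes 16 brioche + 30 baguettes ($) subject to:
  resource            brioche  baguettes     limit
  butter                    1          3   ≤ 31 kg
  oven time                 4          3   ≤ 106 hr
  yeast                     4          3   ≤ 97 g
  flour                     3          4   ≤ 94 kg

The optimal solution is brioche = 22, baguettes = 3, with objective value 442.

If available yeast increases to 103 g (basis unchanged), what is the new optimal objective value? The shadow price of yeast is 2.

454

Δb = 6, so new z* = 442 + (2)·(6) = 442 + 12 = 454.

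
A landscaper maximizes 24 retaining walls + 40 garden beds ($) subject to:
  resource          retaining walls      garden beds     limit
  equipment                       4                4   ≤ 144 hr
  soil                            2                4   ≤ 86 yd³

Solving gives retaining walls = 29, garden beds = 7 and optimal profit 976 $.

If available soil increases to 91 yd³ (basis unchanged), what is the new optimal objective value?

1016

At the optimum: equipment uses 144 of 144 (binding); soil uses 86 of 86 (binding).
Dual feasibility on the basic columns requires 4·y_equipment + 2·y_soil = 24, 4·y_equipment + 4·y_soil = 40.
This yields shadow prices y_equipment = 2, y_soil = 8.
Δz = y_soil·Δb = 8 × (5) = 40, so new z* = 976 + 40 = 1016.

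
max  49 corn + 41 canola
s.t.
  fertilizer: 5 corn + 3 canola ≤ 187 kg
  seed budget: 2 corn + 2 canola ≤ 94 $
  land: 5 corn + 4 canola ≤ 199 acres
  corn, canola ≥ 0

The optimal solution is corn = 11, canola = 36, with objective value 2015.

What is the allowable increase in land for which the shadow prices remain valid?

Binding constraints: seed budget, land. The basis is B = [[2,2],[5,4]] with det -2.
Per unit increase in land, x* moves by d = (1, -1).
The basis stays optimal until fertilizer becomes binding; allowable increase = 12 acres.

12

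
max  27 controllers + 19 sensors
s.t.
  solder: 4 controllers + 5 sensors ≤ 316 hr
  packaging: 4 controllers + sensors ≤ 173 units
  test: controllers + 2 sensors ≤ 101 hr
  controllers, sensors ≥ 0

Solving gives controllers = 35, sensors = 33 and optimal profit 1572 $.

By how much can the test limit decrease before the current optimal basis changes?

Binding constraints: packaging, test. The basis is B = [[4,1],[1,2]] with det 7.
Per unit decrease in test, x* moves by d = (0.1429, -0.5714).
The basis stays optimal until sensors reaches 0; allowable decrease = 57.75 hr.

57.75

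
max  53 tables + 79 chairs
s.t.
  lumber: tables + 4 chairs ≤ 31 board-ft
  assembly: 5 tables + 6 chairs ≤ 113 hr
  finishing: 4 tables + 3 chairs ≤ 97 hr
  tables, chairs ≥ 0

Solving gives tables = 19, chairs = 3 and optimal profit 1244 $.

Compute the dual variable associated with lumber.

5.5

Check each constraint at x*: lumber 31/31 (tight); assembly 113/113 (tight); finishing 85/97 (slack 12).
Since finishing is not tight, its dual is 0.
From A_Bᵀ y = c: 1·y_lumber + 5·y_assembly = 53; 4·y_lumber + 6·y_assembly = 79.
Solving: y_lumber = 5.5, y_assembly = 9.5.
Shadow price of lumber = 5.5.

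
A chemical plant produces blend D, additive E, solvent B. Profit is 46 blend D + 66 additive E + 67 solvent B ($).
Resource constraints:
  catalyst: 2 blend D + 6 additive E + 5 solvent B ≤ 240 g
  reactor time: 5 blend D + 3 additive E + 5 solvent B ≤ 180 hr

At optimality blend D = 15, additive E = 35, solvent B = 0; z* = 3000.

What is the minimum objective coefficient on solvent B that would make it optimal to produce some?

Both catalyst and reactor time are binding at x*.
The binding rows give the dual system: 2·y_catalyst + 5·y_reactor time = 46 and 6·y_catalyst + 3·y_reactor time = 66.
Solving: y_catalyst = 8, y_reactor time = 6.
solvent B enters the basis when its profit ≥ yᵀa₃ = 8·5 + 6·5 = 70.

70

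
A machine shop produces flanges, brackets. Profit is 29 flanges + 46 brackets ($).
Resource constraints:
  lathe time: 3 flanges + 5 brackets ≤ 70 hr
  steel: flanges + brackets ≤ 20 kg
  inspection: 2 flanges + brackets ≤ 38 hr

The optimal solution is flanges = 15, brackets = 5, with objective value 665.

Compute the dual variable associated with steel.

At the optimum: lathe time uses 70 of 70 (binding); steel uses 20 of 20 (binding); inspection uses 35 of 38 (slack = 3).
Slack constraints have shadow price 0 (complementary slackness).
Dual feasibility on the basic columns requires 3·y_lathe time + 1·y_steel = 29, 5·y_lathe time + 1·y_steel = 46.
→ y_lathe time = 8.5 and y_steel = 3.5.
Shadow price of steel = 3.5.

3.5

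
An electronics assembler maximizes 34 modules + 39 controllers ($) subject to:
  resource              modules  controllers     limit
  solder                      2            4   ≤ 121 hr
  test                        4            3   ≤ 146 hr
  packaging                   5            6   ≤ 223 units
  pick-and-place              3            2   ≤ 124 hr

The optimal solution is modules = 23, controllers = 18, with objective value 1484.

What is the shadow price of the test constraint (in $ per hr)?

1

Check each constraint at x*: solder 118/121 (slack 3); test 146/146 (tight); packaging 223/223 (tight); pick-and-place 105/124 (slack 19).
Since solder, pick-and-place are not tight, their duals are 0.
The binding rows give the dual system: 4·y_test + 5·y_packaging = 34 and 3·y_test + 6·y_packaging = 39.
This yields shadow prices y_test = 1, y_packaging = 6.
Shadow price of test = 1.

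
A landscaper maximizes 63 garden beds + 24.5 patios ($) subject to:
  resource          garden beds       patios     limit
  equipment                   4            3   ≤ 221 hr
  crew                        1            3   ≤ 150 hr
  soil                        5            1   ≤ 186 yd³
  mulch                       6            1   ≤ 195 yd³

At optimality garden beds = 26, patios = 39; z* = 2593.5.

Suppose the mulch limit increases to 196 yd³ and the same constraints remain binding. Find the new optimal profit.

At the optimum: equipment uses 221 of 221 (binding); crew uses 143 of 150 (slack = 7); soil uses 169 of 186 (slack = 17); mulch uses 195 of 195 (binding).
Since crew, soil are not tight, their duals are 0.
The binding rows give the dual system: 4·y_equipment + 6·y_mulch = 63 and 3·y_equipment + 1·y_mulch = 24.5.
Solving: y_equipment = 6, y_mulch = 6.5.
Δz = y_mulch·Δb = 6.5 × (1) = 6.5, so new z* = 2593.5 + 6.5 = 2600.

2600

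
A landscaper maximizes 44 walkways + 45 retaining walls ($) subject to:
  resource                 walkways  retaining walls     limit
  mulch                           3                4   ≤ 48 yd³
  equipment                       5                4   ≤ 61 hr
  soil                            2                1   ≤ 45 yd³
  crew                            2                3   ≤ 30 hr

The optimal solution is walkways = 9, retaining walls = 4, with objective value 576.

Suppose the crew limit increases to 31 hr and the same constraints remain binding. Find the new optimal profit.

Binding: equipment and crew. Non-binding: mulch (5 unused), soil (23 unused).
Slack constraints have shadow price 0 (complementary slackness).
From A_Bᵀ y = c: 5·y_equipment + 2·y_crew = 44; 4·y_equipment + 3·y_crew = 45.
Solving: y_equipment = 6, y_crew = 7.
Δz = y_crew·Δb = 7 × (1) = 7, so new z* = 576 + 7 = 583.

583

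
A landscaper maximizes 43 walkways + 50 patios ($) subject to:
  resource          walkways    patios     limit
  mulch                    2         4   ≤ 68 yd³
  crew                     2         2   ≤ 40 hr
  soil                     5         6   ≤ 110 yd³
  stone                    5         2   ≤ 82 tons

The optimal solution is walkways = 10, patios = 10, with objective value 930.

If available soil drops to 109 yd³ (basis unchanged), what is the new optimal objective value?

923

Binding: crew and soil. Non-binding: mulch (8 unused), stone (12 unused).
Since mulch, stone are not tight, their duals are 0.
Dual feasibility on the basic columns requires 2·y_crew + 5·y_soil = 43, 2·y_crew + 6·y_soil = 50.
Solving: y_crew = 4, y_soil = 7.
Δz = y_soil·Δb = 7 × (-1) = -7, so new z* = 930 − 7 = 923.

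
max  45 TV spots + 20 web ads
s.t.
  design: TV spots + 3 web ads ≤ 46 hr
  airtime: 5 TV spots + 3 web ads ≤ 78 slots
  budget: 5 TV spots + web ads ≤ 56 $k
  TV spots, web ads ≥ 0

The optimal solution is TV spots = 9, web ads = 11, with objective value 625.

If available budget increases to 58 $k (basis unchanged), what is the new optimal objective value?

At the optimum: design uses 42 of 46 (slack = 4); airtime uses 78 of 78 (binding); budget uses 56 of 56 (binding).
By complementary slackness, y = 0 for the non-binding constraint.
Dual feasibility on the basic columns requires 5·y_airtime + 5·y_budget = 45, 3·y_airtime + 1·y_budget = 20.
Solving: y_airtime = 5.5, y_budget = 3.5.
Δz = y_budget·Δb = 3.5 × (2) = 7, so new z* = 625 + 7 = 632.

632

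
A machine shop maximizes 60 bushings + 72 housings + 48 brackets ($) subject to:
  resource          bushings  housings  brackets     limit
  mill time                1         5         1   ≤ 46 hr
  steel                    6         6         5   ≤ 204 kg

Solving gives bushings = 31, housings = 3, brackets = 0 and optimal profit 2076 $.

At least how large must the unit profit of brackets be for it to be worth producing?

Check each constraint at x*: mill time 46/46 (tight); steel 204/204 (tight).
Dual feasibility on the basic columns requires 1·y_mill time + 6·y_steel = 60, 5·y_mill time + 6·y_steel = 72.
Solving: y_mill time = 3, y_steel = 9.5.
brackets enters the basis when its profit ≥ yᵀa₃ = 3·1 + 9.5·5 = 50.5.

50.5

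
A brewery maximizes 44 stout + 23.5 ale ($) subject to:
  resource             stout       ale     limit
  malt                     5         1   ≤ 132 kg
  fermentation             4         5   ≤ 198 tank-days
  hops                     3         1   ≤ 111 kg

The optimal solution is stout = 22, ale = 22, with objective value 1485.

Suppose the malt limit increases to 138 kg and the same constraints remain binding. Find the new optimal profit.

Binding: malt and fermentation. Non-binding: hops (23 unused).
By complementary slackness, y = 0 for the non-binding constraint.
The binding rows give the dual system: 5·y_malt + 4·y_fermentation = 44 and 1·y_malt + 5·y_fermentation = 23.5.
Solving: y_malt = 6, y_fermentation = 3.5.
Δz = y_malt·Δb = 6 × (6) = 36, so new z* = 1485 + 36 = 1521.

1521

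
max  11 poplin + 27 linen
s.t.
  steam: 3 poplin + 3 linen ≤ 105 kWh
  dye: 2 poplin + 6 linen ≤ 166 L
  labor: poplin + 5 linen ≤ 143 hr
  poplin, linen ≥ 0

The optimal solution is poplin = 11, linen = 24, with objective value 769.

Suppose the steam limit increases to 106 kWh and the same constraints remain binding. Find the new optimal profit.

Binding: steam and dye. Non-binding: labor (12 unused).
By complementary slackness, y = 0 for the non-binding constraint.
The binding rows give the dual system: 3·y_steam + 2·y_dye = 11 and 3·y_steam + 6·y_dye = 27.
→ y_steam = 1 and y_dye = 4.
Δz = y_steam·Δb = 1 × (1) = 1, so new z* = 769 + 1 = 770.

770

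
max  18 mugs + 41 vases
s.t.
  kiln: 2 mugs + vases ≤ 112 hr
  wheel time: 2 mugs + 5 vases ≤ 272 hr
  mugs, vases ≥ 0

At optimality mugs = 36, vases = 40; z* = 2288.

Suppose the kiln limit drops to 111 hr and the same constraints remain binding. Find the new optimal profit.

2287

At the optimum: kiln uses 112 of 112 (binding); wheel time uses 272 of 272 (binding).
Dual feasibility on the basic columns requires 2·y_kiln + 2·y_wheel time = 18, 1·y_kiln + 5·y_wheel time = 41.
This yields shadow prices y_kiln = 1, y_wheel time = 8.
Δz = y_kiln·Δb = 1 × (-1) = -1, so new z* = 2288 − 1 = 2287.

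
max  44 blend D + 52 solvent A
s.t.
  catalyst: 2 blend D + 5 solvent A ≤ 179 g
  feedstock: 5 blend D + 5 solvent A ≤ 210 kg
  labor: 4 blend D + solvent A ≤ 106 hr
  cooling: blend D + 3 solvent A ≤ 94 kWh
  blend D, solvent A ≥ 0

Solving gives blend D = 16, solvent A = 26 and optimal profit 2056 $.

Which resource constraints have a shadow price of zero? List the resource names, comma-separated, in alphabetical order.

catalyst: 162/179 (slack 17)
feedstock: 210/210 (binding)
labor: 90/106 (slack 16)
cooling: 94/94 (binding)
By complementary slackness, a constraint with positive slack has shadow price 0 → catalyst, labor.

catalyst, labor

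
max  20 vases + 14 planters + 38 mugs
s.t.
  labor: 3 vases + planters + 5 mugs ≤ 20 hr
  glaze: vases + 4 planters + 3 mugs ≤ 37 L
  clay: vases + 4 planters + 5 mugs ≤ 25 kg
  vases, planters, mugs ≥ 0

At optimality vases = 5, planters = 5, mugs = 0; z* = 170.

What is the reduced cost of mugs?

-2

Binding: labor and clay. Non-binding: glaze (12 unused).
Since glaze is not tight, its dual is 0.
Dual feasibility on the basic columns requires 3·y_labor + 1·y_clay = 20, 1·y_labor + 4·y_clay = 14.
This yields shadow prices y_labor = 6, y_clay = 2.
Reduced cost of mugs: c₃ − yᵀa₃ = 38 − (6·5 + 2·5) = 38 − 40 = -2.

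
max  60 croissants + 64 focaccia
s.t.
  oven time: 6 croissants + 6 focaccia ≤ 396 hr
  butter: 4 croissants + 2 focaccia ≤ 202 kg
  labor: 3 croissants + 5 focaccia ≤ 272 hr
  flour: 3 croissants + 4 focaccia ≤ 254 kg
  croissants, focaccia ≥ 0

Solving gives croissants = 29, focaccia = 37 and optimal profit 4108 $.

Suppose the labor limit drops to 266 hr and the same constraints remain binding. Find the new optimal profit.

4096

Binding: oven time and labor. Non-binding: butter (12 unused), flour (19 unused).
By complementary slackness, y = 0 for the non-binding constraints.
Dual feasibility on the basic columns requires 6·y_oven time + 3·y_labor = 60, 6·y_oven time + 5·y_labor = 64.
Solving: y_oven time = 9, y_labor = 2.
Δz = y_labor·Δb = 2 × (-6) = -12, so new z* = 4108 − 12 = 4096.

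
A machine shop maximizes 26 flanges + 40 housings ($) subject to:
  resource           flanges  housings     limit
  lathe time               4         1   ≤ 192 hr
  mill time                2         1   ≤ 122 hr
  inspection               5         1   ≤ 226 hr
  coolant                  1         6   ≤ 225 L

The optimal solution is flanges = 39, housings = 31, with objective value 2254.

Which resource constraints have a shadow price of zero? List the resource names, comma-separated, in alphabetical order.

lathe time: 187/192 (slack 5)
mill time: 109/122 (slack 13)
inspection: 226/226 (binding)
coolant: 225/225 (binding)
By complementary slackness, a constraint with positive slack has shadow price 0 → lathe time, mill time.

lathe time, mill time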